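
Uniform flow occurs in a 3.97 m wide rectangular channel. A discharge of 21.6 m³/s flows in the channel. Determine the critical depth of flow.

y_c = 1.45 m

For a rectangular channel, critical depth y_c = (q²/g)^(1/3) where q = Q/b = 21.6/3.97 = 5.441 m²/s.
So y_c = (5.441²/9.81)^(1/3) = 1.45 m.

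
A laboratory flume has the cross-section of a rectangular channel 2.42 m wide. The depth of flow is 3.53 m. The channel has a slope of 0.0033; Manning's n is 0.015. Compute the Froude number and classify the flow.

Flow area A = b·y = 2.42 × 3.53 = 8.543 m². Wetted perimeter P = b + 2y = 2.42 + 2×3.53 = 9.48 m.
Hydraulic radius R = A/P = 8.543/9.48 = 0.9011 m.
V = (1/n) R^(2/3) √S = (1/0.015) × 0.9011^(2/3) × √0.0033 = 3.573 m/s. Hydraulic depth D_h = A/T = 8.543/2.42 = 3.53 m.
Froude number Fr = V/√(g·D_h) = 3.573/√(9.81×3.53) = 0.607, which is less than 1, so the flow is subcritical.

subcritical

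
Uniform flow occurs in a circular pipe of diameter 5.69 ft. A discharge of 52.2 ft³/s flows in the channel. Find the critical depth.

At critical depth, Q² T / (g A³) = 1, i.e. A³/T = Q²/g = 52.2²/32.2 = 84.62.
Trying y = 2.22 ft: A³/T = 139.7 — over.
Trying y = 1.62 ft: A³/T = 41.34 — short.
Trying y = 1.95 ft: A³/T = 84.75 — ≈ 84.62.

y_c = 1.95 ft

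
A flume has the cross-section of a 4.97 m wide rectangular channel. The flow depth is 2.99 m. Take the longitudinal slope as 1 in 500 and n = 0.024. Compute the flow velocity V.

V = 2.28 m/s

Flow area A = b·y = 4.97 × 2.99 = 14.86 m². Wetted perimeter P = b + 2y = 4.97 + 2×2.99 = 10.95 m.
Hydraulic radius R = A/P = 14.86/10.95 = 1.357 m.
From Manning's equation, V = (1/n) R^(2/3) S^(1/2) = (1/0.024) × 1.357^(2/3) × 0.002^(1/2) = 2.28 m/s.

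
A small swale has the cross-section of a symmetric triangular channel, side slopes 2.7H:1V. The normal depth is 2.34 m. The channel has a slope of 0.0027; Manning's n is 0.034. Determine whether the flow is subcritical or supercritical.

For a triangular section with side slope z = 2.7: A = zy² = 2.7×2.34² = 14.78 m²; P = 2y√(1+z²) = 2×2.34×2.879 = 13.47 m.
Hydraulic radius R = A/P = 14.78/13.47 = 1.097 m.
V = (1/n) R^(2/3) √S = (1/0.034) × 1.097^(2/3) × √0.0027 = 1.626 m/s. Hydraulic depth D_h = A/T = 14.78/12.64 = 1.17 m.
Froude number Fr = V/√(g·D_h) = 1.626/√(9.81×1.17) = 0.48, which is less than 1, so the flow is subcritical.

subcritical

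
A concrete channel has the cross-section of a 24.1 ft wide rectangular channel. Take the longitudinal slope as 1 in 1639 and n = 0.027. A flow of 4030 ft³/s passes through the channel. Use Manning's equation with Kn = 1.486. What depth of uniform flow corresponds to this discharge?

Manning's equation rearranged: A R^(2/3) = nQ / (1.486·√S) = 0.027 × 4030 / (1.486 × √0.0006101) = 2964.
Try y = 23.8 ft: A R^(2/3) = 2294 — low.
Try y = 34.3 ft: A R^(2/3) = 3555 — high.
Try y = 29.4 ft: A R^(2/3) = 2962 — matches.

y_n = 29.4 ft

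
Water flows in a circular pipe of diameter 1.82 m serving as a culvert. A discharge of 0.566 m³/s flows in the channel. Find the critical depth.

At critical depth, Q² T / (g A³) = 1, i.e. A³/T = Q²/g = 0.566²/9.81 = 0.03266.
At y = 0.299 m: A³/T = 0.01613 — short.
At y = 0.401 m: A³/T = 0.05098 — over.
At y = 0.358 m: A³/T = 0.0327 — close enough.

y_c = 0.358 m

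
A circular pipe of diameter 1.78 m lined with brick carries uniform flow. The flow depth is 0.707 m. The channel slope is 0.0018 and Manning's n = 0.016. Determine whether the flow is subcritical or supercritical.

subcritical

For a circular section of diameter D = 1.78 m at depth y = 0.707 m, the central angle is θ = 2 arccos(1 − 2y/D) = 2.727 rad. Then A = (D²/8)(θ − sin θ) = 0.9208 m² and P = Dθ/2 = 2.427 m.
Hydraulic radius R = A/P = 0.9208/2.427 = 0.3793 m.
V = (1/n) R^(2/3) √S = (1/0.016) × 0.3793^(2/3) × √0.0018 = 1.39 m/s. Hydraulic depth D_h = A/T = 0.9208/1.742 = 0.5286 m.
Froude number Fr = V/√(g·D_h) = 1.39/√(9.81×0.5286) = 0.61, which is less than 1, so the flow is subcritical.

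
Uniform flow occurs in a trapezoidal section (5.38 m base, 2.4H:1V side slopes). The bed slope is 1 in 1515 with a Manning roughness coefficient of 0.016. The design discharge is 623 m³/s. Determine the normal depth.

Manning's equation rearranged: A R^(2/3) = nQ / (1·√S) = 0.016 × 623 / (√0.0006601) = 388.
Trying y = 6.19 m: A R^(2/3) = 279.6 — low.
Trying y = 8.29 m: A R^(2/3) = 555.9 — high.
Trying y = 7.12 m: A R^(2/3) = 387.7 — matches.

y_n = 7.12 m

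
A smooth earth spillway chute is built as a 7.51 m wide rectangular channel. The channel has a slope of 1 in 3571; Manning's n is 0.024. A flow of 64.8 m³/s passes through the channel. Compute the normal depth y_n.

Manning's equation rearranged: A R^(2/3) = nQ / (1·√S) = 0.024 × 64.8 / (√0.00028) = 92.94.
At y = 4.9 m: A R^(2/3) = 60.84 — too small.
At y = 6.85 m: A R^(2/3) = 92.87 — matches.

y_n = 6.85 m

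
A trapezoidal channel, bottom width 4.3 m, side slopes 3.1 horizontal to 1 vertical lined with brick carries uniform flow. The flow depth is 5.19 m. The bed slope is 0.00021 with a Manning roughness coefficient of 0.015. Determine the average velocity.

V = 1.91 m/s

With bottom width b = 4.3 m and side slope z = 3.1: A = (b + zy)y = (4.3 + 3.1×5.19)×5.19 = 105.8 m²; P = b + 2y√(1+z²) = 4.3 + 2×5.19×3.257 = 38.11 m.
Hydraulic radius R = A/P = 105.8/38.11 = 2.777 m.
From Manning's equation, V = (1/n) R^(2/3) S^(1/2) = (1/0.015) × 2.777^(2/3) × 0.00021^(1/2) = 1.91 m/s.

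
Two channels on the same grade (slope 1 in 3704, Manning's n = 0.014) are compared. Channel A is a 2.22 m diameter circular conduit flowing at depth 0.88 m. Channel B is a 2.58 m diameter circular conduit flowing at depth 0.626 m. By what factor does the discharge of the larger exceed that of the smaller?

1.72

Channel A: For a circular section of diameter D = 2.22 m at depth y = 0.88 m, the central angle is θ = 2 arccos(1 − 2y/D) = 2.724 rad. Then A = (D²/8)(θ − sin θ) = 1.428 m² and P = Dθ/2 = 3.024 m. Hydraulic radius R = A/P = 1.428/3.024 = 0.4724 m. Q_A = (1/0.014)·1.428·0.4724^(2/3)·√0.00027 = 1.017 m³/s.
Channel B: For a circular section of diameter D = 2.58 m at depth y = 0.626 m, the central angle is θ = 2 arccos(1 − 2y/D) = 2.06 rad. Then A = (D²/8)(θ − sin θ) = 0.9798 m² and P = Dθ/2 = 2.658 m. Hydraulic radius R = A/P = 0.9798/2.658 = 0.3687 m. Q_B = (1/0.014)·0.9798·0.3687^(2/3)·√0.00027 = 0.5913 m³/s.
The larger discharge is 1.017 m³/s and the smaller is 0.5913 m³/s; the ratio is 1.72.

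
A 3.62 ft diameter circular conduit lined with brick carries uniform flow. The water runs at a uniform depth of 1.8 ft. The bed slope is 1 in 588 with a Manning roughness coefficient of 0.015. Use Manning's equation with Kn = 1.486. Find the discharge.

For a circular section of diameter D = 3.62 ft at depth y = 1.8 ft, the central angle is θ = 2 arccos(1 − 2y/D) = 3.131 rad. Then A = (D²/8)(θ − sin θ) = 5.11 ft² and P = Dθ/2 = 5.666 ft.
Hydraulic radius R = A/P = 5.11/5.666 = 0.9018 ft.
Manning's equation: Q = (1.486/n) A R^(2/3) S^(1/2) = (1.486/0.015) × 5.11 × 0.9018^(2/3) × 0.001701^(1/2) = 19.5 ft³/s.

Q = 19.5 ft³/s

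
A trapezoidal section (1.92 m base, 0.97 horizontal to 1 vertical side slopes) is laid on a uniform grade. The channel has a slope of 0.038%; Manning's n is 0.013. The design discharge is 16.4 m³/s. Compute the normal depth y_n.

Manning's equation rearranged: A R^(2/3) = nQ / (1·√S) = 0.013 × 16.4 / (√0.00038) = 10.94.
Trying y = 2.68 m: A R^(2/3) = 14.36 — too large.
Trying y = 2.35 m: A R^(2/3) = 10.93 — ≈ 10.94.

y_n = 2.35 m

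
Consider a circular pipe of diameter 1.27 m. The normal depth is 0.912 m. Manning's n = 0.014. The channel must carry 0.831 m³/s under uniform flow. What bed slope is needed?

S = 0.00052

For a circular section of diameter D = 1.27 m at depth y = 0.912 m, the central angle is θ = 2 arccos(1 − 2y/D) = 4.044 rad. Then A = (D²/8)(θ − sin θ) = 0.9737 m² and P = Dθ/2 = 2.568 m.
Hydraulic radius R = A/P = 0.9737/2.568 = 0.3791 m.
From Manning's equation, S = [nQ / (1 A R^(2/3))]² = [0.014 × 0.831 / (1 × 0.9737 × 0.3791^(2/3))]² = 0.00052.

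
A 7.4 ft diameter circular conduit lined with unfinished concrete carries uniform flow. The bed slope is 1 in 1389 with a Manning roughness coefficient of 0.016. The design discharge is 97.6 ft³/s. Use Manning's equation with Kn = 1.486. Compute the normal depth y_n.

y_n = 4.15 ft

Manning's equation rearranged: A R^(2/3) = nQ / (1.486·√S) = 0.016 × 97.6 / (1.486 × √0.0007199) = 39.17.
At y = 4.86 ft: A R^(2/3) = 49.75 — high.
At y = 3.68 ft: A R^(2/3) = 32.11 — low.
At y = 4.15 ft: A R^(2/3) = 39.17 — close enough.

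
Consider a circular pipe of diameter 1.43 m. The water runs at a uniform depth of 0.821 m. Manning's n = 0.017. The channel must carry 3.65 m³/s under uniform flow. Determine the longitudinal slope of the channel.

For a circular section of diameter D = 1.43 m at depth y = 0.821 m, the central angle is θ = 2 arccos(1 − 2y/D) = 3.439 rad. Then A = (D²/8)(θ − sin θ) = 0.9541 m² and P = Dθ/2 = 2.459 m.
Hydraulic radius R = A/P = 0.9541/2.459 = 0.388 m.
From Manning's equation, S = [nQ / (1 A R^(2/3))]² = [0.017 × 3.65 / (1 × 0.9541 × 0.388^(2/3))]² = 0.0149.

S = 0.0149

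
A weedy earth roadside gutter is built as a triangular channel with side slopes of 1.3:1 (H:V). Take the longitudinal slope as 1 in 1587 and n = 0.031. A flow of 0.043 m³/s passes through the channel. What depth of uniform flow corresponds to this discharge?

Manning's equation rearranged: A R^(2/3) = nQ / (1·√S) = 0.031 × 0.043 / (√0.0006301) = 0.0531.
Try y = 0.284 m: A R^(2/3) = 0.02444 — low.
Try y = 0.468 m: A R^(2/3) = 0.0926 — high.
Try y = 0.38 m: A R^(2/3) = 0.05314 — ≈ 0.0531.

y_n = 0.38 m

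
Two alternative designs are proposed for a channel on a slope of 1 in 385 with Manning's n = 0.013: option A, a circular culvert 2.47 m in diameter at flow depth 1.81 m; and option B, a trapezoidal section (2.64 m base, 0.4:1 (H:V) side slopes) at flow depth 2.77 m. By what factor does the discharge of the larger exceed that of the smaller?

Channel A: For a circular section of diameter D = 2.47 m at depth y = 1.81 m, the central angle is θ = 2 arccos(1 − 2y/D) = 4.11 rad. Then A = (D²/8)(θ − sin θ) = 3.763 m² and P = Dθ/2 = 5.076 m. Hydraulic radius R = A/P = 3.763/5.076 = 0.7413 m. Q_A = (1/0.013)·3.763·0.7413^(2/3)·√0.002597 = 12.08 m³/s.
Channel B: With bottom width b = 2.64 m and side slope z = 0.4: A = (b + zy)y = (2.64 + 0.4×2.77)×2.77 = 10.38 m²; P = b + 2y√(1+z²) = 2.64 + 2×2.77×1.077 = 8.607 m. Hydraulic radius R = A/P = 10.38/8.607 = 1.206 m. Q_B = (1/0.013)·10.38·1.206^(2/3)·√0.002597 = 46.12 m³/s.
The larger discharge is 46.12 m³/s and the smaller is 12.08 m³/s; the ratio is 3.82.

3.82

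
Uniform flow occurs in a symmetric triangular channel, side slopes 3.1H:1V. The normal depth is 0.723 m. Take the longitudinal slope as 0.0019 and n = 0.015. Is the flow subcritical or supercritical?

subcritical

For a triangular section with side slope z = 3.1: A = zy² = 3.1×0.723² = 1.62 m²; P = 2y√(1+z²) = 2×0.723×3.257 = 4.71 m.
Hydraulic radius R = A/P = 1.62/4.71 = 0.344 m.
V = (1/n) R^(2/3) √S = (1/0.015) × 0.344^(2/3) × √0.0019 = 1.427 m/s. Hydraulic depth D_h = A/T = 1.62/4.483 = 0.3615 m.
Froude number Fr = V/√(g·D_h) = 1.427/√(9.81×0.3615) = 0.758, which is less than 1, so the flow is subcritical.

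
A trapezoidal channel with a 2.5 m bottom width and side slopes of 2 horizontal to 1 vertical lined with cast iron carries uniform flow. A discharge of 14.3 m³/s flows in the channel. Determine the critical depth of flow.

At critical depth, Q² T / (g A³) = 1, i.e. A³/T = Q²/g = 14.3²/9.81 = 20.85.
Trying y = 1.38 m: A³/T = 47.69 — high.
Trying y = 0.826 m: A³/T = 6.95 — low.
Trying y = 1.11 m: A³/T = 20.72 — matches.

y_c = 1.11 m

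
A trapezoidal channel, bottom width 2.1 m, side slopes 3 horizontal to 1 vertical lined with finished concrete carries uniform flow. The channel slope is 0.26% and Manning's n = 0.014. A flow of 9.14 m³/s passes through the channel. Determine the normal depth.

Manning's equation rearranged: A R^(2/3) = nQ / (1·√S) = 0.014 × 9.14 / (√0.0026) = 2.51.
Try y = 0.687 m: A R^(2/3) = 1.663 — too small.
Try y = 0.838 m: A R^(2/3) = 2.508 — ≈ 2.51.

y_n = 0.838 m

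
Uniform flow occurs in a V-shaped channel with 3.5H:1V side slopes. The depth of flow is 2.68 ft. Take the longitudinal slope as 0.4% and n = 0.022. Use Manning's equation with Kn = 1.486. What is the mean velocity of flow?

V = 5.06 ft/s

For a triangular section with side slope z = 3.5: A = zy² = 3.5×2.68² = 25.14 ft²; P = 2y√(1+z²) = 2×2.68×3.64 = 19.51 ft.
Hydraulic radius R = A/P = 25.14/19.51 = 1.288 ft.
From Manning's equation, V = (1.486/n) R^(2/3) S^(1/2) = (1.486/0.022) × 1.288^(2/3) × 0.004^(1/2) = 5.06 ft/s.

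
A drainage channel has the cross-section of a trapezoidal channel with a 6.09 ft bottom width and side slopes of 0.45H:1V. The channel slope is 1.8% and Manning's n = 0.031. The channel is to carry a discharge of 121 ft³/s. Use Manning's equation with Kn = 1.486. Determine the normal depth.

Manning's equation rearranged: A R^(2/3) = nQ / (1.486·√S) = 0.031 × 121 / (1.486 × √0.018) = 18.81.
Trying y = 2.4 ft: A R^(2/3) = 22.71 — over.
Trying y = 1.87 ft: A R^(2/3) = 15.22 — short.
Trying y = 2.13 ft: A R^(2/3) = 18.74 — close enough.

y_n = 2.13 ft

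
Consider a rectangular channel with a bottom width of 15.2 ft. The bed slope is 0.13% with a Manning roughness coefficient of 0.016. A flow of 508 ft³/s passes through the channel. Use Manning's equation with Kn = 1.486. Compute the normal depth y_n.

Manning's equation rearranged: A R^(2/3) = nQ / (1.486·√S) = 0.016 × 508 / (1.486 × √0.0013) = 151.7.
Trying y = 3.92 ft: A R^(2/3) = 112.3 — short.
Trying y = 5.7 ft: A R^(2/3) = 190.4 — over.
Trying y = 4.84 ft: A R^(2/3) = 151.6 — close enough.

y_n = 4.84 ft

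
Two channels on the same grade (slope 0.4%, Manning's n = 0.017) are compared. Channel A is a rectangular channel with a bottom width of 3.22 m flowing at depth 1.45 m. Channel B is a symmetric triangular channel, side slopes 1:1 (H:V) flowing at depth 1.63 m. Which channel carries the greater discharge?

Channel A: Flow area A = b·y = 3.22 × 1.45 = 4.669 m². Wetted perimeter P = b + 2y = 3.22 + 2×1.45 = 6.12 m. Hydraulic radius R = A/P = 4.669/6.12 = 0.7629 m. Q_A = (1/0.017)·4.669·0.7629^(2/3)·√0.004 = 14.5 m³/s.
Channel B: For a triangular section with side slope z = 1: A = zy² = 1×1.63² = 2.657 m²; P = 2y√(1+z²) = 2×1.63×1.414 = 4.61 m. Hydraulic radius R = A/P = 2.657/4.61 = 0.5763 m. Q_B = (1/0.017)·2.657·0.5763^(2/3)·√0.004 = 6.845 m³/s.
Q_A = 14.5 m³/s vs Q_B = 6.845 m³/s, so channel A carries more.

channel A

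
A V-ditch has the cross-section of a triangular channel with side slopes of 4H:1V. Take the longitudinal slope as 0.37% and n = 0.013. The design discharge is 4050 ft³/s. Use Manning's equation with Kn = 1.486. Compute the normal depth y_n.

y_n = 7.76 ft

Manning's equation rearranged: A R^(2/3) = nQ / (1.486·√S) = 0.013 × 4050 / (1.486 × √0.0037) = 582.5.
Try y = 9.17 ft: A R^(2/3) = 909.7 — high.
Try y = 5.95 ft: A R^(2/3) = 287.1 — low.
Try y = 7.76 ft: A R^(2/3) = 582.9 — close enough.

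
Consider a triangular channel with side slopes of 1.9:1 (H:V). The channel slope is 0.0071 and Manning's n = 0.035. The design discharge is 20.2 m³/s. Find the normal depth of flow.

Manning's equation rearranged: A R^(2/3) = nQ / (1·√S) = 0.035 × 20.2 / (√0.0071) = 8.391.
At y = 2.55 m: A R^(2/3) = 13.39 — over.
At y = 1.71 m: A R^(2/3) = 4.613 — short.
At y = 2.14 m: A R^(2/3) = 8.39 — close enough.

y_n = 2.14 m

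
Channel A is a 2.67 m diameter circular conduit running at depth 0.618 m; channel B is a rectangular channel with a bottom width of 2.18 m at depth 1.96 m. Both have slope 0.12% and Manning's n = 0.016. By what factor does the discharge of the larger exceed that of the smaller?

Channel A: For a circular section of diameter D = 2.67 m at depth y = 0.618 m, the central angle is θ = 2 arccos(1 − 2y/D) = 2.008 rad. Then A = (D²/8)(θ − sin θ) = 0.9816 m² and P = Dθ/2 = 2.68 m. Hydraulic radius R = A/P = 0.9816/2.68 = 0.3662 m. Q_A = (1/0.016)·0.9816·0.3662^(2/3)·√0.0012 = 1.088 m³/s.
Channel B: Flow area A = b·y = 2.18 × 1.96 = 4.273 m². Wetted perimeter P = b + 2y = 2.18 + 2×1.96 = 6.1 m. Hydraulic radius R = A/P = 4.273/6.1 = 0.7005 m. Q_B = (1/0.016)·4.273·0.7005^(2/3)·√0.0012 = 7.296 m³/s.
The larger discharge is 7.296 m³/s and the smaller is 1.088 m³/s; the ratio is 6.71.

6.71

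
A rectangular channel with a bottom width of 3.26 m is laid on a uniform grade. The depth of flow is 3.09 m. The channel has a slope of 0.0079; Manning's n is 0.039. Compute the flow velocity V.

Flow area A = b·y = 3.26 × 3.09 = 10.07 m². Wetted perimeter P = b + 2y = 3.26 + 2×3.09 = 9.44 m.
Hydraulic radius R = A/P = 10.07/9.44 = 1.067 m.
From Manning's equation, V = (1/n) R^(2/3) S^(1/2) = (1/0.039) × 1.067^(2/3) × 0.0079^(1/2) = 2.38 m/s.

V = 2.38 m/s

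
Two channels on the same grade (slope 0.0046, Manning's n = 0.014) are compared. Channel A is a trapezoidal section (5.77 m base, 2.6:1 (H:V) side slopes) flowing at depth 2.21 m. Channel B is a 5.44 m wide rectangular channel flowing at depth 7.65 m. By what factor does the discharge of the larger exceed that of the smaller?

2.07

Channel A: With bottom width b = 5.77 m and side slope z = 2.6: A = (b + zy)y = (5.77 + 2.6×2.21)×2.21 = 25.45 m²; P = b + 2y√(1+z²) = 5.77 + 2×2.21×2.786 = 18.08 m. Hydraulic radius R = A/P = 25.45/18.08 = 1.407 m. Q_A = (1/0.014)·25.45·1.407^(2/3)·√0.0046 = 154.8 m³/s.
Channel B: Flow area A = b·y = 5.44 × 7.65 = 41.62 m². Wetted perimeter P = b + 2y = 5.44 + 2×7.65 = 20.74 m. Hydraulic radius R = A/P = 41.62/20.74 = 2.007 m. Q_B = (1/0.014)·41.62·2.007^(2/3)·√0.0046 = 320.7 m³/s.
The larger discharge is 320.7 m³/s and the smaller is 154.8 m³/s; the ratio is 2.07.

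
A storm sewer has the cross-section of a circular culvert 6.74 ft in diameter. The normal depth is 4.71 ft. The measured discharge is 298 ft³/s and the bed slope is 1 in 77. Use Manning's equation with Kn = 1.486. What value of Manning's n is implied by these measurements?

n = 0.024

For a circular section of diameter D = 6.74 ft at depth y = 4.71 ft, the central angle is θ = 2 arccos(1 − 2y/D) = 3.959 rad. Then A = (D²/8)(θ − sin θ) = 26.63 ft² and P = Dθ/2 = 13.34 ft.
Hydraulic radius R = A/P = 26.63/13.34 = 1.996 ft.
Rearranging Manning's equation: n = (1.486/Q) A R^(2/3) S^(1/2) = (1.486/298) × 26.63 × 1.996^(2/3) × √0.01299 = 0.024.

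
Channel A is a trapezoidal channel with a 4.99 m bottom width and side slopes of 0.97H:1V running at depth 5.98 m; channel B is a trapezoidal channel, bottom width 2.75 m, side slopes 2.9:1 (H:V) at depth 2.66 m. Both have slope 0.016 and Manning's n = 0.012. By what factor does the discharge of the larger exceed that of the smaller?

Channel A: With bottom width b = 4.99 m and side slope z = 0.97: A = (b + zy)y = (4.99 + 0.97×5.98)×5.98 = 64.53 m²; P = b + 2y√(1+z²) = 4.99 + 2×5.98×1.393 = 21.65 m. Hydraulic radius R = A/P = 64.53/21.65 = 2.98 m. Q_A = (1/0.012)·64.53·2.98^(2/3)·√0.016 = 1409 m³/s.
Channel B: With bottom width b = 2.75 m and side slope z = 2.9: A = (b + zy)y = (2.75 + 2.9×2.66)×2.66 = 27.83 m²; P = b + 2y√(1+z²) = 2.75 + 2×2.66×3.068 = 19.07 m. Hydraulic radius R = A/P = 27.83/19.07 = 1.46 m. Q_B = (1/0.012)·27.83·1.46^(2/3)·√0.016 = 377.5 m³/s.
The larger discharge is 1409 m³/s and the smaller is 377.5 m³/s; the ratio is 3.73.

3.73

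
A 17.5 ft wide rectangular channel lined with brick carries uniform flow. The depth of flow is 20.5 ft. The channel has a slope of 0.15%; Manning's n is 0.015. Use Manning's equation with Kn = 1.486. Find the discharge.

Q = 4610 ft³/s

Flow area A = b·y = 17.5 × 20.5 = 358.8 ft². Wetted perimeter P = b + 2y = 17.5 + 2×20.5 = 58.5 ft.
Hydraulic radius R = A/P = 358.8/58.5 = 6.132 ft.
Manning's equation: Q = (1.486/n) A R^(2/3) S^(1/2) = (1.486/0.015) × 358.8 × 6.132^(2/3) × 0.0015^(1/2) = 4610 ft³/s.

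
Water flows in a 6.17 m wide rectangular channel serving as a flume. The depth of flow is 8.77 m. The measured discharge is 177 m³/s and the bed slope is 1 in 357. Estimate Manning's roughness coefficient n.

n = 0.028

Flow area A = b·y = 6.17 × 8.77 = 54.11 m². Wetted perimeter P = b + 2y = 6.17 + 2×8.77 = 23.71 m.
Hydraulic radius R = A/P = 54.11/23.71 = 2.282 m.
Rearranging Manning's equation: n = (1/Q) A R^(2/3) S^(1/2) = (1/177) × 54.11 × 2.282^(2/3) × √0.002801 = 0.028.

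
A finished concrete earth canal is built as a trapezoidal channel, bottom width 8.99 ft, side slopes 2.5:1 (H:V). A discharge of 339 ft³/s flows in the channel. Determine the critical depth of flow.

y_c = 2.73 ft

At critical depth, Q² T / (g A³) = 1, i.e. A³/T = Q²/g = 339²/32.2 = 3569.
At y = 3.19 ft: A³/T = 6355 — high.
At y = 2.73 ft: A³/T = 3555 — ≈ 3569.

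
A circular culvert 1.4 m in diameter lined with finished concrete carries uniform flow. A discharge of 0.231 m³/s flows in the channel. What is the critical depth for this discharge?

At critical depth, Q² T / (g A³) = 1, i.e. A³/T = Q²/g = 0.231²/9.81 = 0.005439.
At y = 0.192 m: A³/T = 0.002133 — short.
At y = 0.244 m: A³/T = 0.005479 — close enough.

y_c = 0.244 m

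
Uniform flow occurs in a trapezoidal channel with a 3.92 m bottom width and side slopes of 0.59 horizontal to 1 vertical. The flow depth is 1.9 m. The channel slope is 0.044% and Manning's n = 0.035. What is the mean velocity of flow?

V = 0.658 m/s

With bottom width b = 3.92 m and side slope z = 0.59: A = (b + zy)y = (3.92 + 0.59×1.9)×1.9 = 9.578 m²; P = b + 2y√(1+z²) = 3.92 + 2×1.9×1.161 = 8.332 m.
Hydraulic radius R = A/P = 9.578/8.332 = 1.15 m.
From Manning's equation, V = (1/n) R^(2/3) S^(1/2) = (1/0.035) × 1.15^(2/3) × 0.00044^(1/2) = 0.658 m/s.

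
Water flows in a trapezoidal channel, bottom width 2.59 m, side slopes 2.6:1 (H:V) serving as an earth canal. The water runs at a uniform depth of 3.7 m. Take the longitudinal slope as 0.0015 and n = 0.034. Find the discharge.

With bottom width b = 2.59 m and side slope z = 2.6: A = (b + zy)y = (2.59 + 2.6×3.7)×3.7 = 45.18 m²; P = b + 2y√(1+z²) = 2.59 + 2×3.7×2.786 = 23.2 m.
Hydraulic radius R = A/P = 45.18/23.2 = 1.947 m.
Manning's equation: Q = (1/n) A R^(2/3) S^(1/2) = (1/0.034) × 45.18 × 1.947^(2/3) × 0.0015^(1/2) = 80.2 m³/s.

Q = 80.2 m³/s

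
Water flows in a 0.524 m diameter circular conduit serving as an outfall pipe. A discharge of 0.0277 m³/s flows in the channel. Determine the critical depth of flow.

At critical depth, Q² T / (g A³) = 1, i.e. A³/T = Q²/g = 0.0277²/9.81 = 0.00007822.
Trying y = 0.134 m: A³/T = 0.0001804 — over.
Trying y = 0.0837 m: A³/T = 0.00002856 — short.
Trying y = 0.108 m: A³/T = 0.00007768 — matches.

y_c = 0.108 m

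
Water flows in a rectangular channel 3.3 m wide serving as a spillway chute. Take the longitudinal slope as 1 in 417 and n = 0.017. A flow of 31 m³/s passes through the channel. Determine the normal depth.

Manning's equation rearranged: A R^(2/3) = nQ / (1·√S) = 0.017 × 31 / (√0.002398) = 10.76.
At y = 2.54 m: A R^(2/3) = 8.383 — too small.
At y = 3.67 m: A R^(2/3) = 13.2 — too large.
At y = 3.1 m: A R^(2/3) = 10.75 — ≈ 10.76.

y_n = 3.1 m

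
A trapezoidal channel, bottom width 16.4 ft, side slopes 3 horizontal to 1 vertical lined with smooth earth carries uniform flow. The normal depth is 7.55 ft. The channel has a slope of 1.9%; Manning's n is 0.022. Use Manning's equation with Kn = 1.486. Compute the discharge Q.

Q = 7590 ft³/s

With bottom width b = 16.4 ft and side slope z = 3: A = (b + zy)y = (16.4 + 3×7.55)×7.55 = 294.8 ft²; P = b + 2y√(1+z²) = 16.4 + 2×7.55×3.162 = 64.15 ft.
Hydraulic radius R = A/P = 294.8/64.15 = 4.596 ft.
Manning's equation: Q = (1.486/n) A R^(2/3) S^(1/2) = (1.486/0.022) × 294.8 × 4.596^(2/3) × 0.019^(1/2) = 7590 ft³/s.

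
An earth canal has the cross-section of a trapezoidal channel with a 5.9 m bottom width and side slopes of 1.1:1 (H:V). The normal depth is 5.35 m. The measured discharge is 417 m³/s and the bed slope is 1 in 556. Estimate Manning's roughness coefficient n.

n = 0.013

With bottom width b = 5.9 m and side slope z = 1.1: A = (b + zy)y = (5.9 + 1.1×5.35)×5.35 = 63.05 m²; P = b + 2y√(1+z²) = 5.9 + 2×5.35×1.487 = 21.81 m.
Hydraulic radius R = A/P = 63.05/21.81 = 2.891 m.
Rearranging Manning's equation: n = (1/Q) A R^(2/3) S^(1/2) = (1/417) × 63.05 × 2.891^(2/3) × √0.001799 = 0.013.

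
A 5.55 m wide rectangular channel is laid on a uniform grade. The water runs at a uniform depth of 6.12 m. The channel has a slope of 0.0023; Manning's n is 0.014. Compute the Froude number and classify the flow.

subcritical

Flow area A = b·y = 5.55 × 6.12 = 33.97 m². Wetted perimeter P = b + 2y = 5.55 + 2×6.12 = 17.79 m.
Hydraulic radius R = A/P = 33.97/17.79 = 1.909 m.
V = (1/n) R^(2/3) √S = (1/0.014) × 1.909^(2/3) × √0.0023 = 5.272 m/s. Hydraulic depth D_h = A/T = 33.97/5.55 = 6.12 m.
Froude number Fr = V/√(g·D_h) = 5.272/√(9.81×6.12) = 0.68, which is less than 1, so the flow is subcritical.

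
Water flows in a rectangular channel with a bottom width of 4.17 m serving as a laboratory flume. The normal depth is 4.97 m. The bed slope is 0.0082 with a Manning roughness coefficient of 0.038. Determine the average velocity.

Flow area A = b·y = 4.17 × 4.97 = 20.72 m². Wetted perimeter P = b + 2y = 4.17 + 2×4.97 = 14.11 m.
Hydraulic radius R = A/P = 20.72/14.11 = 1.469 m.
From Manning's equation, V = (1/n) R^(2/3) S^(1/2) = (1/0.038) × 1.469^(2/3) × 0.0082^(1/2) = 3.08 m/s.

V = 3.08 m/s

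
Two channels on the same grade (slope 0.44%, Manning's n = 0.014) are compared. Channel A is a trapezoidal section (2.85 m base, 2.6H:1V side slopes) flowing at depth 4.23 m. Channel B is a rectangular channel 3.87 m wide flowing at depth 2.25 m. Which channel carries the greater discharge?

Channel A: With bottom width b = 2.85 m and side slope z = 2.6: A = (b + zy)y = (2.85 + 2.6×4.23)×4.23 = 58.58 m²; P = b + 2y√(1+z²) = 2.85 + 2×4.23×2.786 = 26.42 m. Hydraulic radius R = A/P = 58.58/26.42 = 2.217 m. Q_A = (1/0.014)·58.58·2.217^(2/3)·√0.0044 = 471.9 m³/s.
Channel B: Flow area A = b·y = 3.87 × 2.25 = 8.707 m². Wetted perimeter P = b + 2y = 3.87 + 2×2.25 = 8.37 m. Hydraulic radius R = A/P = 8.707/8.37 = 1.04 m. Q_B = (1/0.014)·8.707·1.04^(2/3)·√0.0044 = 42.36 m³/s.
Q_A = 471.9 m³/s vs Q_B = 42.36 m³/s, so channel A carries more.

channel A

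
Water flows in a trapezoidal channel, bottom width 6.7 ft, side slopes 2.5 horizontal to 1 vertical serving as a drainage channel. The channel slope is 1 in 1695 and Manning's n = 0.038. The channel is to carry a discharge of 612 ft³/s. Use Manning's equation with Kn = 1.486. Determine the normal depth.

Manning's equation rearranged: A R^(2/3) = nQ / (1.486·√S) = 0.038 × 612 / (1.486 × √0.00059) = 644.3.
Try y = 10.4 ft: A R^(2/3) = 1050 — over.
Try y = 7.55 ft: A R^(2/3) = 492.8 — short.
Try y = 8.47 ft: A R^(2/3) = 644.8 — ≈ 644.3.

y_n = 8.47 ft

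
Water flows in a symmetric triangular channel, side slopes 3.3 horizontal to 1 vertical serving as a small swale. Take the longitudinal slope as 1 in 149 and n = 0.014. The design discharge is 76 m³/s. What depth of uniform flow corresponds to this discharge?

Manning's equation rearranged: A R^(2/3) = nQ / (1·√S) = 0.014 × 76 / (√0.006711) = 12.99.
Trying y = 1.77 m: A R^(2/3) = 9.255 — too small.
Trying y = 2.41 m: A R^(2/3) = 21.08 — too large.
Trying y = 2.01 m: A R^(2/3) = 12.99 — close enough.

y_n = 2.01 m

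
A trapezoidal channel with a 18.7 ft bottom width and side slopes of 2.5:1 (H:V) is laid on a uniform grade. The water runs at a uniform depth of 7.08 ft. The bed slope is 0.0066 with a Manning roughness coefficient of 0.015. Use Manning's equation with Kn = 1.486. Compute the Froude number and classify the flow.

supercritical

With bottom width b = 18.7 ft and side slope z = 2.5: A = (b + zy)y = (18.7 + 2.5×7.08)×7.08 = 257.7 ft²; P = b + 2y√(1+z²) = 18.7 + 2×7.08×2.693 = 56.83 ft.
Hydraulic radius R = A/P = 257.7/56.83 = 4.535 ft.
V = (1.486/n) R^(2/3) √S = (1.486/0.015) × 4.535^(2/3) × √0.0066 = 22.05 ft/s. Hydraulic depth D_h = A/T = 257.7/54.1 = 4.764 ft.
Froude number Fr = V/√(g·D_h) = 22.05/√(32.2×4.764) = 1.78, which is greater than 1, so the flow is supercritical.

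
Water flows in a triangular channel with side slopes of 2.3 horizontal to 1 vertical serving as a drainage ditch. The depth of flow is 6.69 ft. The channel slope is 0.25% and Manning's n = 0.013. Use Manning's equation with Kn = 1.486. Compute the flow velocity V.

For a triangular section with side slope z = 2.3: A = zy² = 2.3×6.69² = 102.9 ft²; P = 2y√(1+z²) = 2×6.69×2.508 = 33.56 ft.
Hydraulic radius R = A/P = 102.9/33.56 = 3.068 ft.
From Manning's equation, V = (1.486/n) R^(2/3) S^(1/2) = (1.486/0.013) × 3.068^(2/3) × 0.0025^(1/2) = 12.1 ft/s.

V = 12.1 ft/s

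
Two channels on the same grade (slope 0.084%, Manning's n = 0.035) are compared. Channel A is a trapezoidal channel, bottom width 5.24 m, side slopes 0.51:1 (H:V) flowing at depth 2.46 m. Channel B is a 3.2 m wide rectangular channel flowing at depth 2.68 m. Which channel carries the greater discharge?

Channel A: With bottom width b = 5.24 m and side slope z = 0.51: A = (b + zy)y = (5.24 + 0.51×2.46)×2.46 = 15.98 m²; P = b + 2y√(1+z²) = 5.24 + 2×2.46×1.123 = 10.76 m. Hydraulic radius R = A/P = 15.98/10.76 = 1.484 m. Q_A = (1/0.035)·15.98·1.484^(2/3)·√0.00084 = 17.22 m³/s.
Channel B: Flow area A = b·y = 3.2 × 2.68 = 8.576 m². Wetted perimeter P = b + 2y = 3.2 + 2×2.68 = 8.56 m. Hydraulic radius R = A/P = 8.576/8.56 = 1.002 m. Q_B = (1/0.035)·8.576·1.002^(2/3)·√0.00084 = 7.11 m³/s.
Q_A = 17.22 m³/s vs Q_B = 7.11 m³/s, so channel A carries more.

channel A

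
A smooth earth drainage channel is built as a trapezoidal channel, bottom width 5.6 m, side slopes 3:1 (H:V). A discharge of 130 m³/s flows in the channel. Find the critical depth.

y_c = 2.51 m

At critical depth, Q² T / (g A³) = 1, i.e. A³/T = Q²/g = 130²/9.81 = 1723.
At y = 2.04 m: A³/T = 766.1 — too small.
At y = 2.51 m: A³/T = 1733 — matches.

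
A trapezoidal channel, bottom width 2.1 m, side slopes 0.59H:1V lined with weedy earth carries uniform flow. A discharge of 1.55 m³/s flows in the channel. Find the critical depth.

At critical depth, Q² T / (g A³) = 1, i.e. A³/T = Q²/g = 1.55²/9.81 = 0.2449.
Try y = 0.26 m: A³/T = 0.08356 — too small.
Try y = 0.441 m: A³/T = 0.4303 — too large.
Try y = 0.368 m: A³/T = 0.2446 — close enough.

y_c = 0.368 m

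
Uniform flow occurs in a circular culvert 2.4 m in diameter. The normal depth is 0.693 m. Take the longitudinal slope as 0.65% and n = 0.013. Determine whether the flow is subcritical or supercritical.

supercritical

For a circular section of diameter D = 2.4 m at depth y = 0.693 m, the central angle is θ = 2 arccos(1 − 2y/D) = 2.269 rad. Then A = (D²/8)(θ − sin θ) = 1.082 m² and P = Dθ/2 = 2.723 m.
Hydraulic radius R = A/P = 1.082/2.723 = 0.3975 m.
V = (1/n) R^(2/3) √S = (1/0.013) × 0.3975^(2/3) × √0.0065 = 3.353 m/s. Hydraulic depth D_h = A/T = 1.082/2.175 = 0.4976 m.
Froude number Fr = V/√(g·D_h) = 3.353/√(9.81×0.4976) = 1.52, which is greater than 1, so the flow is supercritical.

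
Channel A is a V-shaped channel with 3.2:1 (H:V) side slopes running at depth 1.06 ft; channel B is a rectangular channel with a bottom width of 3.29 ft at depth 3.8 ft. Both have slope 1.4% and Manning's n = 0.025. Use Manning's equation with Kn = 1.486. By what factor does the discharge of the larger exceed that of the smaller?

Channel A: For a triangular section with side slope z = 3.2: A = zy² = 3.2×1.06² = 3.596 ft²; P = 2y√(1+z²) = 2×1.06×3.353 = 7.108 ft. Hydraulic radius R = A/P = 3.596/7.108 = 0.5059 ft. Q_A = (1.486/0.025)·3.596·0.5059^(2/3)·√0.014 = 16.05 ft³/s.
Channel B: Flow area A = b·y = 3.29 × 3.8 = 12.5 ft². Wetted perimeter P = b + 2y = 3.29 + 2×3.8 = 10.89 ft. Hydraulic radius R = A/P = 12.5/10.89 = 1.148 ft. Q_B = (1.486/0.025)·12.5·1.148^(2/3)·√0.014 = 96.4 ft³/s.
The larger discharge is 96.4 ft³/s and the smaller is 16.05 ft³/s; the ratio is 6.

6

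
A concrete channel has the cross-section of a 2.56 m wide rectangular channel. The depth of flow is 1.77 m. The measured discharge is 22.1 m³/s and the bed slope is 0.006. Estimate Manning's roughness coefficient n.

Flow area A = b·y = 2.56 × 1.77 = 4.531 m². Wetted perimeter P = b + 2y = 2.56 + 2×1.77 = 6.1 m.
Hydraulic radius R = A/P = 4.531/6.1 = 0.7428 m.
Rearranging Manning's equation: n = (1/Q) A R^(2/3) S^(1/2) = (1/22.1) × 4.531 × 0.7428^(2/3) × √0.006 = 0.013.

n = 0.013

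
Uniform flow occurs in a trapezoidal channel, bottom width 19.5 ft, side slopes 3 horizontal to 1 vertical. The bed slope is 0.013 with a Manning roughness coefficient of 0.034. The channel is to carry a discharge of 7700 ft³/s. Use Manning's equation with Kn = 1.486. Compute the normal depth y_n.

Manning's equation rearranged: A R^(2/3) = nQ / (1.486·√S) = 0.034 × 7700 / (1.486 × √0.013) = 1545.
At y = 6.89 ft: A R^(2/3) = 741.8 — low.
At y = 9.75 ft: A R^(2/3) = 1544 — matches.

y_n = 9.75 ft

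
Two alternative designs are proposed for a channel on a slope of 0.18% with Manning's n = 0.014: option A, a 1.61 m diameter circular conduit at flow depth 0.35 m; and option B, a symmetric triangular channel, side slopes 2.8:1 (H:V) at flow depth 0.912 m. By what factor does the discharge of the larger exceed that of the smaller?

11.5

Channel A: For a circular section of diameter D = 1.61 m at depth y = 0.35 m, the central angle is θ = 2 arccos(1 − 2y/D) = 1.94 rad. Then A = (D²/8)(θ − sin θ) = 0.3265 m² and P = Dθ/2 = 1.562 m. Hydraulic radius R = A/P = 0.3265/1.562 = 0.209 m. Q_A = (1/0.014)·0.3265·0.209^(2/3)·√0.0018 = 0.3485 m³/s.
Channel B: For a triangular section with side slope z = 2.8: A = zy² = 2.8×0.912² = 2.329 m²; P = 2y√(1+z²) = 2×0.912×2.973 = 5.423 m. Hydraulic radius R = A/P = 2.329/5.423 = 0.4294 m. Q_B = (1/0.014)·2.329·0.4294^(2/3)·√0.0018 = 4.017 m³/s.
The larger discharge is 4.017 m³/s and the smaller is 0.3485 m³/s; the ratio is 11.5.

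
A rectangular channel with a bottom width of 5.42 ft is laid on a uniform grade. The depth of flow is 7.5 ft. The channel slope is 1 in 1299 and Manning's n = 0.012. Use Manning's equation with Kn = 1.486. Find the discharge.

Flow area A = b·y = 5.42 × 7.5 = 40.65 ft². Wetted perimeter P = b + 2y = 5.42 + 2×7.5 = 20.42 ft.
Hydraulic radius R = A/P = 40.65/20.42 = 1.991 ft.
Manning's equation: Q = (1.486/n) A R^(2/3) S^(1/2) = (1.486/0.012) × 40.65 × 1.991^(2/3) × 0.0007698^(1/2) = 221 ft³/s.

Q = 221 ft³/s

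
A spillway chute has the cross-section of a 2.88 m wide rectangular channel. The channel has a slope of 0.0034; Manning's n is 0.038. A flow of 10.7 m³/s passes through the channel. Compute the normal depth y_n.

y_n = 2.56 m

Manning's equation rearranged: A R^(2/3) = nQ / (1·√S) = 0.038 × 10.7 / (√0.0034) = 6.973.
Trying y = 1.82 m: A R^(2/3) = 4.532 — short.
Trying y = 3.15 m: A R^(2/3) = 9.001 — over.
Trying y = 2.56 m: A R^(2/3) = 6.982 — matches.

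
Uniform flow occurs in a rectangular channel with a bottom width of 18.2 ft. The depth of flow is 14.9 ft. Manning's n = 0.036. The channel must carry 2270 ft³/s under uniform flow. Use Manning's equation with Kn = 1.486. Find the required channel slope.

S = 0.00409

Flow area A = b·y = 18.2 × 14.9 = 271.2 ft². Wetted perimeter P = b + 2y = 18.2 + 2×14.9 = 48 ft.
Hydraulic radius R = A/P = 271.2/48 = 5.65 ft.
From Manning's equation, S = [nQ / (1.486 A R^(2/3))]² = [0.036 × 2270 / (1.486 × 271.2 × 5.65^(2/3))]² = 0.00409.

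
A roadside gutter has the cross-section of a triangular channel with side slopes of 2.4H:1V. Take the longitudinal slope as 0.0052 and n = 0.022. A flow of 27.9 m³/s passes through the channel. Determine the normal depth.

Manning's equation rearranged: A R^(2/3) = nQ / (1·√S) = 0.022 × 27.9 / (√0.0052) = 8.512.
Try y = 1.54 m: A R^(2/3) = 4.533 — low.
Try y = 2.12 m: A R^(2/3) = 10.63 — high.
Try y = 1.95 m: A R^(2/3) = 8.507 — close enough.

y_n = 1.95 m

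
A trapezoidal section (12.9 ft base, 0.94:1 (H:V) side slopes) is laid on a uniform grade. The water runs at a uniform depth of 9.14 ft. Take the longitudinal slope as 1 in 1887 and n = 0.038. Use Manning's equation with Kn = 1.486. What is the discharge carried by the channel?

Q = 529 ft³/s

With bottom width b = 12.9 ft and side slope z = 0.94: A = (b + zy)y = (12.9 + 0.94×9.14)×9.14 = 196.4 ft²; P = b + 2y√(1+z²) = 12.9 + 2×9.14×1.372 = 37.99 ft.
Hydraulic radius R = A/P = 196.4/37.99 = 5.171 ft.
Manning's equation: Q = (1.486/n) A R^(2/3) S^(1/2) = (1.486/0.038) × 196.4 × 5.171^(2/3) × 0.0005299^(1/2) = 529 ft³/s.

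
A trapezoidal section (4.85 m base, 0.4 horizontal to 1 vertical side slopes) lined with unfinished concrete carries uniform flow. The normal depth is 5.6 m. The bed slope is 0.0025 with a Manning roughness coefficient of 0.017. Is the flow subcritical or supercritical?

With bottom width b = 4.85 m and side slope z = 0.4: A = (b + zy)y = (4.85 + 0.4×5.6)×5.6 = 39.7 m²; P = b + 2y√(1+z²) = 4.85 + 2×5.6×1.077 = 16.91 m.
Hydraulic radius R = A/P = 39.7/16.91 = 2.348 m.
V = (1/n) R^(2/3) √S = (1/0.017) × 2.348^(2/3) × √0.0025 = 5.195 m/s. Hydraulic depth D_h = A/T = 39.7/9.33 = 4.256 m.
Froude number Fr = V/√(g·D_h) = 5.195/√(9.81×4.256) = 0.804, which is less than 1, so the flow is subcritical.

subcritical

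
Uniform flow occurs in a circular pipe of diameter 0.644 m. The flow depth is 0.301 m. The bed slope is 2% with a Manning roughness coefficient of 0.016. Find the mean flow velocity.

V = 2.54 m/s

For a circular section of diameter D = 0.644 m at depth y = 0.301 m, the central angle is θ = 2 arccos(1 − 2y/D) = 3.011 rad. Then A = (D²/8)(θ − sin θ) = 0.1494 m² and P = Dθ/2 = 0.9696 m.
Hydraulic radius R = A/P = 0.1494/0.9696 = 0.154 m.
From Manning's equation, V = (1/n) R^(2/3) S^(1/2) = (1/0.016) × 0.154^(2/3) × 0.02^(1/2) = 2.54 m/s.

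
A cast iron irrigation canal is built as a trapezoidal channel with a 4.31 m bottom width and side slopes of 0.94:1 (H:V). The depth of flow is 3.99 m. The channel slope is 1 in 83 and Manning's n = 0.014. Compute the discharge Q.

With bottom width b = 4.31 m and side slope z = 0.94: A = (b + zy)y = (4.31 + 0.94×3.99)×3.99 = 32.16 m²; P = b + 2y√(1+z²) = 4.31 + 2×3.99×1.372 = 15.26 m.
Hydraulic radius R = A/P = 32.16/15.26 = 2.107 m.
Manning's equation: Q = (1/n) A R^(2/3) S^(1/2) = (1/0.014) × 32.16 × 2.107^(2/3) × 0.01205^(1/2) = 414 m³/s.

Q = 414 m³/s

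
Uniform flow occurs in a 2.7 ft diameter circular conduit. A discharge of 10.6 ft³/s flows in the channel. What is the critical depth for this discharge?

At critical depth, Q² T / (g A³) = 1, i.e. A³/T = Q²/g = 10.6²/32.2 = 3.489.
Try y = 1.35 ft: A³/T = 8.69 — over.
Try y = 0.877 ft: A³/T = 1.657 — short.
Try y = 1.06 ft: A³/T = 3.441 — matches.

y_c = 1.06 ft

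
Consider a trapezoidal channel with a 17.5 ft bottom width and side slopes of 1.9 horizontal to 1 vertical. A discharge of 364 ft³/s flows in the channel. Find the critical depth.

At critical depth, Q² T / (g A³) = 1, i.e. A³/T = Q²/g = 364²/32.2 = 4115.
Trying y = 1.95 ft: A³/T = 2838 — short.
Trying y = 2.58 ft: A³/T = 7071 — over.
Trying y = 2.19 ft: A³/T = 4134 — ≈ 4115.

y_c = 2.19 ft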